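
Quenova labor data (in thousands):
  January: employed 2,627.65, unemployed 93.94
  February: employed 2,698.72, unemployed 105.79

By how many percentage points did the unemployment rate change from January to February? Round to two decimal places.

January: labor force = 2,627.65 + 93.94 = 2,721.59; u = 93.94/2,721.59 = 3.45%.
February: labor force = 2,698.72 + 105.79 = 2,804.51; u = 105.79/2,804.51 = 3.77%.
Change = 3.77% − 3.45% = +0.32 pp.

The unemployment rate changed by +0.32 percentage points.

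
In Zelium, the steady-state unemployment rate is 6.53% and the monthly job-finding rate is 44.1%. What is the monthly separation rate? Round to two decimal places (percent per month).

From u* = s/(s+f): s = u·f/(1−u).
s = 0.0653 × 44.1 / (1 − 0.0653) = 2.8797 / 0.9347 ≈ 3.08% per month.

Separation rate ≈ 3.08% per month.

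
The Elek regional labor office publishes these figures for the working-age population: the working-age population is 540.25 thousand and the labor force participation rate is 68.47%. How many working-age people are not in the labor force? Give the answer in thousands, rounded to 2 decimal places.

About 170.34 thousand are not in the labor force.

Share not in the labor force = 1 − 0.6847 = 0.3153.
Not in labor force = 0.3153 × 540.25 ≈ 170.34 thousand.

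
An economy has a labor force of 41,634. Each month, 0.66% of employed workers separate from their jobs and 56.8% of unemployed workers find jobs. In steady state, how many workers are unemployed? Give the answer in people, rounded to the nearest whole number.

About 478 are unemployed in steady state.

Steady-state unemployment rate u* = s/(s+f) = 0.66/(0.66+56.8) = 0.011486.
Unemployed = u* × labor force = 0.011486 × 41,634 ≈ 478.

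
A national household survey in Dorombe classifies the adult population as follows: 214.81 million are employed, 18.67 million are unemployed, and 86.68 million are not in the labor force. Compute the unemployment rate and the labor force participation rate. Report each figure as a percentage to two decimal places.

Unemployment rate ≈ 8.00%; labor force participation rate ≈ 72.93%.

Labor force = employed + unemployed = 214.81 + 18.67 = 233.48 million.
Working-age population = 233.48 + 86.68 = 320.16 million.
Unemployment rate = 18.67 / 233.48 = 8.00%.
Labor force participation rate = 233.48 / 320.16 = 72.93%.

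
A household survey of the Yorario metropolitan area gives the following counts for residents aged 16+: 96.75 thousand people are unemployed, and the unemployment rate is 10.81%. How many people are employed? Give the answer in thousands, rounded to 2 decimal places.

Labor force = U / u = 96.75 / 0.1081 ≈ 895.00 thousand.
Employed = labor force − unemployed = 895.00 − 96.75 = 798.25 thousand.

About 798.25 thousand are employed.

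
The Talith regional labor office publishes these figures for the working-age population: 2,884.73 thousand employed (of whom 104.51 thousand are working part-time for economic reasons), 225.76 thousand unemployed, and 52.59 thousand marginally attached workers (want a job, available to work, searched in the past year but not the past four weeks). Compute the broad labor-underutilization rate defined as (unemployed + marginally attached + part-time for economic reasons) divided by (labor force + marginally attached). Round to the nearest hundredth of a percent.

Labor force = 2,884.73 + 225.76 = 3,110.49 thousand.
Numerator = 225.76 + 52.59 + 104.51 = 382.86 thousand.
Denominator = 3,110.49 + 52.59 = 3,163.08 thousand.
Broad rate = 382.86 / 3,163.08 = 12.10%.

Broad underutilization rate ≈ 12.10%.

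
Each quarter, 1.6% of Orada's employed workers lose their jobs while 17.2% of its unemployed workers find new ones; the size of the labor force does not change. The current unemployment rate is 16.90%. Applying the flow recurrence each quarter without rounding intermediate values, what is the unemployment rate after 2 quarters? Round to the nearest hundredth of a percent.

Unemployment rate after two quarters ≈ 14.04%.

With a fixed labor force, u_{t+1} = u_t + s·(1−u_t) − f·u_t = u_t·(1−s−f) + s.
Here 1−s−f = 0.812 and s = 0.016.
u_1 = 0.169000 × 0.812 + 0.016 = 0.153228.
u_2 = 0.153228 × 0.812 + 0.016 = 0.140421.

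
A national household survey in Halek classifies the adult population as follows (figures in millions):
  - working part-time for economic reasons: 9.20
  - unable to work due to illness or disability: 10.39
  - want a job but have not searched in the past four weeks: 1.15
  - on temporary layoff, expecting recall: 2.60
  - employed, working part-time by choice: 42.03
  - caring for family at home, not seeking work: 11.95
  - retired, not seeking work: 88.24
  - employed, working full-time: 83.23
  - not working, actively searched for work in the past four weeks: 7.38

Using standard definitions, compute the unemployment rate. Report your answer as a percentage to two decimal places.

Unemployment rate ≈ 6.91%.

Employed = 9.20 + 42.03 + 83.23 = 134.46 million (anyone who worked, including part-time for economic reasons, counts as employed).
Unemployed = 2.60 + 7.38 = 9.98 million (jobless and actively searching, or on temporary layoff).
Labor force = 134.46 + 9.98 = 144.44 million.
Unemployment rate = 9.98 / 144.44 = 6.91%.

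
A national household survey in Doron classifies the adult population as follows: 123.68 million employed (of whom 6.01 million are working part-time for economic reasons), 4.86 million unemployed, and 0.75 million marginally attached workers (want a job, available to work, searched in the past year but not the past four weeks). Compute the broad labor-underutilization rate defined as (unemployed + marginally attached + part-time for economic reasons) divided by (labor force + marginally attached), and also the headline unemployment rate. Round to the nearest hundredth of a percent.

Labor force = 123.68 + 4.86 = 128.54 million.
Numerator = 4.86 + 0.75 + 6.01 = 11.62 million.
Denominator = 128.54 + 0.75 = 129.29 million.
Broad rate = 11.62 / 129.29 = 8.99%.
Headline unemployment rate = 4.86 / 128.54 = 3.78%.

Broad underutilization rate ≈ 8.99%; headline unemployment rate ≈ 3.78%.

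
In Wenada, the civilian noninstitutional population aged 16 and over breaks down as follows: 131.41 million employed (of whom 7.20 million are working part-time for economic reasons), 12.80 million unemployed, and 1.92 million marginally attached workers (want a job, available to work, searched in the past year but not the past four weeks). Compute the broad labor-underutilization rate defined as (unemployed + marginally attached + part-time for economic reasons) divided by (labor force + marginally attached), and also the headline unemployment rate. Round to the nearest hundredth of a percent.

Broad underutilization rate ≈ 15.00%; headline unemployment rate ≈ 8.88%.

Labor force = 131.41 + 12.80 = 144.21 million.
Numerator = 12.80 + 1.92 + 7.20 = 21.92 million.
Denominator = 144.21 + 1.92 = 146.13 million.
Broad rate = 21.92 / 146.13 = 15.00%.
Headline unemployment rate = 12.80 / 144.21 = 8.88%.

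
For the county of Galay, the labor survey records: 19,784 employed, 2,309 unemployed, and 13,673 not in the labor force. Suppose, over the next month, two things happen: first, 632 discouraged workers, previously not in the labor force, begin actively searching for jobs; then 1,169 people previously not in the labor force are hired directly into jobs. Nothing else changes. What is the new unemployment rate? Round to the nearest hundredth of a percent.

New unemployment rate ≈ 12.31%.

Initially, labor force = 19,784 + 2,309 = 22,093, so u = 2,309/22,093 = 10.45%.
After the first change, unemployed and labor force both rise by 632 → E = 19,784, U = 2,941, labor force = 22,725.
After the second change, employed and labor force both rise by 1,169; unemployed unchanged → E = 20,953, U = 2,941, labor force = 23,894.
New unemployment rate = 2,941 / 23,894 = 12.31%.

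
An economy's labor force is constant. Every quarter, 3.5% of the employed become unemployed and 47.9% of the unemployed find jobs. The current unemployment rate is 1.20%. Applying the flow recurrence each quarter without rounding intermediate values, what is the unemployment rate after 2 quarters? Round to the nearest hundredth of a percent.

With a fixed labor force, u_{t+1} = u_t + s·(1−u_t) − f·u_t = u_t·(1−s−f) + s.
Here 1−s−f = 0.486 and s = 0.035.
u_1 = 0.012000 × 0.486 + 0.035 = 0.040832.
u_2 = 0.040832 × 0.486 + 0.035 = 0.054844.

Unemployment rate after two quarters ≈ 5.48%.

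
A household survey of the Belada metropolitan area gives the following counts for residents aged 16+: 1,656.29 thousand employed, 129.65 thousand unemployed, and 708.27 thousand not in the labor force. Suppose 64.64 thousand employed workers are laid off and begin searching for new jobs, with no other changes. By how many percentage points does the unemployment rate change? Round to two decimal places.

The unemployment rate changes by +3.62 percentage points.

Initially, labor force = 1,656.29 + 129.65 = 1,785.94 thousand, so u = 129.65/1,785.94 = 7.26%.
After the change, employed falls and unemployed rises by 64.64; labor force unchanged → E = 1,591.65, U = 194.29, labor force = 1,785.94 thousand.
New unemployment rate = 194.29 / 1,785.94 = 10.88%.
Change = 10.88% − 7.26% = +3.62 percentage points.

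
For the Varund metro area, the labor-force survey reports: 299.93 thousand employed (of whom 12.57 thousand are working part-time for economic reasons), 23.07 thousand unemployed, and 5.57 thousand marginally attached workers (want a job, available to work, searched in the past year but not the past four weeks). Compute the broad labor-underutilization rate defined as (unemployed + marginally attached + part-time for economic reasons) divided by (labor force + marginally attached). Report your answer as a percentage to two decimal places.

Labor force = 299.93 + 23.07 = 323.00 thousand.
Numerator = 23.07 + 5.57 + 12.57 = 41.21 thousand.
Denominator = 323.00 + 5.57 = 328.57 thousand.
Broad rate = 41.21 / 328.57 = 12.54%.

Broad underutilization rate ≈ 12.54%.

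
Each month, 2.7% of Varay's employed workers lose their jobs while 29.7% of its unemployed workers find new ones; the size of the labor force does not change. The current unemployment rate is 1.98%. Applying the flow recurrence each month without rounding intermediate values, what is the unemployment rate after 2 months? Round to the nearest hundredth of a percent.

With a fixed labor force, u_{t+1} = u_t + s·(1−u_t) − f·u_t = u_t·(1−s−f) + s.
Here 1−s−f = 0.676 and s = 0.027.
u_1 = 0.019800 × 0.676 + 0.027 = 0.040385.
u_2 = 0.040385 × 0.676 + 0.027 = 0.054300.

Unemployment rate after two months ≈ 5.43%.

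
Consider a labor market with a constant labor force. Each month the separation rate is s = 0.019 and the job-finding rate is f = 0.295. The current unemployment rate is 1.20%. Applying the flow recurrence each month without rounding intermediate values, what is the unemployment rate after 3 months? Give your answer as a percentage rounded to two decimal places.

Unemployment rate after three months ≈ 4.48%.

With a fixed labor force, u_{t+1} = u_t + s·(1−u_t) − f·u_t = u_t·(1−s−f) + s.
Here 1−s−f = 0.686 and s = 0.019.
u_1 = 0.012000 × 0.686 + 0.019 = 0.027232.
u_2 = 0.027232 × 0.686 + 0.019 = 0.037681.
u_3 = 0.037681 × 0.686 + 0.019 = 0.044849.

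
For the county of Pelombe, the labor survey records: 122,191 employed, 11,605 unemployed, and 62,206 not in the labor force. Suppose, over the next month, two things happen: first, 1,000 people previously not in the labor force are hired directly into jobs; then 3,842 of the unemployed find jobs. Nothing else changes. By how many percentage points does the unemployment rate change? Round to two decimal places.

Initially, labor force = 122,191 + 11,605 = 133,796, so u = 11,605/133,796 = 8.67%.
After the first change, employed and labor force both rise by 1,000; unemployed unchanged → E = 123,191, U = 11,605, labor force = 134,796.
After the second change, unemployed falls and employed rises by 3,842; labor force unchanged → E = 127,033, U = 7,763, labor force = 134,796.
New unemployment rate = 7,763 / 134,796 = 5.76%.
Change = 5.76% − 8.67% = −2.91 percentage points.

The unemployment rate changes by −2.91 percentage points.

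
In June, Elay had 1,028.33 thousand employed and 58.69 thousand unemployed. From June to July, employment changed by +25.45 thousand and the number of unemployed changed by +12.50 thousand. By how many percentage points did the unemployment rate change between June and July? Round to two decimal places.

The unemployment rate changed by +0.93 percentage points.

June: labor force = 1,028.33 + 58.69 = 1,087.02; u = 58.69/1,087.02 = 5.40%.
July: labor force = 1,053.78 + 71.19 = 1,124.97; u = 71.19/1,124.97 = 6.33%.
Change = 6.33% − 5.40% = +0.93 pp.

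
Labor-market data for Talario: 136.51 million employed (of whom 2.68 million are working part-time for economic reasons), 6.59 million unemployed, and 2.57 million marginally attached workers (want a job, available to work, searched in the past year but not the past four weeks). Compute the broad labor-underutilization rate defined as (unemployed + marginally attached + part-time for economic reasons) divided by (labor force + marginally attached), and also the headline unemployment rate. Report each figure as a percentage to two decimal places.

Labor force = 136.51 + 6.59 = 143.10 million.
Numerator = 6.59 + 2.57 + 2.68 = 11.84 million.
Denominator = 143.10 + 2.57 = 145.67 million.
Broad rate = 11.84 / 145.67 = 8.13%.
Headline unemployment rate = 6.59 / 143.10 = 4.61%.

Broad underutilization rate ≈ 8.13%; headline unemployment rate ≈ 4.61%.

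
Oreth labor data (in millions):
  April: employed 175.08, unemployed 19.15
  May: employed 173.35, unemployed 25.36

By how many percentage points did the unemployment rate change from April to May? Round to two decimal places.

April: labor force = 175.08 + 19.15 = 194.23; u = 19.15/194.23 = 9.86%.
May: labor force = 173.35 + 25.36 = 198.71; u = 25.36/198.71 = 12.76%.
Change = 12.76% − 9.86% = +2.90 pp.

The unemployment rate changed by +2.90 percentage points.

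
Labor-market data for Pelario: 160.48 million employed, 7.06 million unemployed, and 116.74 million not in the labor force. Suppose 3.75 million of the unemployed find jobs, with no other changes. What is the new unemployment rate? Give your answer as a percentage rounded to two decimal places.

New unemployment rate ≈ 1.98%.

Initially, labor force = 160.48 + 7.06 = 167.54 million, so u = 7.06/167.54 = 4.21%.
After the change, unemployed falls and employed rises by 3.75; labor force unchanged → E = 164.23, U = 3.31, labor force = 167.54 million.
New unemployment rate = 3.31 / 167.54 = 1.98%.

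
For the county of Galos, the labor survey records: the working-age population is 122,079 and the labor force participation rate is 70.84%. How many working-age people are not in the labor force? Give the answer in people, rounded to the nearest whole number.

About 35,598 are not in the labor force.

Share not in the labor force = 1 − 0.7084 = 0.2916.
Not in labor force = 0.2916 × 122,079 ≈ 35,598.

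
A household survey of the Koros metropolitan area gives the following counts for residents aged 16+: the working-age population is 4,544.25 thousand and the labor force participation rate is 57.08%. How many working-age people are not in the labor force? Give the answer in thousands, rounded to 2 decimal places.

Share not in the labor force = 1 − 0.5708 = 0.4292.
Not in labor force = 0.4292 × 4,544.25 ≈ 1,950.39 thousand.

About 1,950.39 thousand are not in the labor force.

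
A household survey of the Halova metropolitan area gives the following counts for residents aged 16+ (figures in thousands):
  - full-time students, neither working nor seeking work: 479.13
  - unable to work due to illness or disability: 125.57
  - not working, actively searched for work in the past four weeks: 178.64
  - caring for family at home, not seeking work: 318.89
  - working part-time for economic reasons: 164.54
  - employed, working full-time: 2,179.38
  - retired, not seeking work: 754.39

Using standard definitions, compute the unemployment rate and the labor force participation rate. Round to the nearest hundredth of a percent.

Employed = 164.54 + 2,179.38 = 2,343.92 thousand (anyone who worked, including part-time for economic reasons, counts as employed).
Unemployed = 178.64 thousand.
Labor force = 2,343.92 + 178.64 = 2,522.56 thousand.
Not in labor force = 479.13 + 125.57 + 318.89 + 754.39 = 1,677.98 thousand (those not working and not actively searching are outside the labor force).
Civilian working-age population = 2,522.56 + 1,677.98 = 4,200.54 thousand.
Unemployment rate = 178.64 / 2,522.56 = 7.08%.
Labor force participation rate = 2,522.56 / 4,200.54 = 60.05%.

Unemployment rate ≈ 7.08%; labor force participation rate ≈ 60.05%.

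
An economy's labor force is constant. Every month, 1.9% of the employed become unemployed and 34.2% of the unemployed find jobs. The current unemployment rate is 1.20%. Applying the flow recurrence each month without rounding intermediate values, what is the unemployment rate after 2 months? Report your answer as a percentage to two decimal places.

Unemployment rate after two months ≈ 3.60%.

With a fixed labor force, u_{t+1} = u_t + s·(1−u_t) − f·u_t = u_t·(1−s−f) + s.
Here 1−s−f = 0.639 and s = 0.019.
u_1 = 0.012000 × 0.639 + 0.019 = 0.026668.
u_2 = 0.026668 × 0.639 + 0.019 = 0.036041.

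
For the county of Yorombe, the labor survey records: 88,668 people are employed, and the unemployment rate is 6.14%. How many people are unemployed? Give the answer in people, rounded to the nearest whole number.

Let U be the number unemployed. The labor force is E + U, and U/(E+U) = 0.0614.
So U = 0.0614 × 88,668 / (1 − 0.0614) = 5444.22 / 0.9386 ≈ 5,800.

About 5,800 are unemployed.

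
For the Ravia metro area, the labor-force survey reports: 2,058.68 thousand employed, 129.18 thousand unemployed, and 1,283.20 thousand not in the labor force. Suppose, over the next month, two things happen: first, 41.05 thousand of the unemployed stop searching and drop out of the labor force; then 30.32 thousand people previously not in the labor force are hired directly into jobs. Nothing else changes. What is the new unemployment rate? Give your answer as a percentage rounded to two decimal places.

New unemployment rate ≈ 4.05%.

Initially, labor force = 2,058.68 + 129.18 = 2,187.86 thousand, so u = 129.18/2,187.86 = 5.90%.
After the first change, unemployed and labor force both fall by 41.05 → E = 2,058.68, U = 88.13, labor force = 2,146.81 thousand.
After the second change, employed and labor force both rise by 30.32; unemployed unchanged → E = 2,089.00, U = 88.13, labor force = 2,177.13 thousand.
New unemployment rate = 88.13 / 2,177.13 = 4.05%.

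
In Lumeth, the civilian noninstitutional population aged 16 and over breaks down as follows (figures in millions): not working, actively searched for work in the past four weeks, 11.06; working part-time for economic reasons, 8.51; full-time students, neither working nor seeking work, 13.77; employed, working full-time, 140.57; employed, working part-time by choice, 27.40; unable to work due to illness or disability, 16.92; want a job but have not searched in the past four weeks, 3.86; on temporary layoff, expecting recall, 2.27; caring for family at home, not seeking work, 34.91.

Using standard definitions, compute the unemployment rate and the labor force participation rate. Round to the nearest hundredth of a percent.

Employed = 8.51 + 140.57 + 27.40 = 176.48 million (anyone who worked, including part-time for economic reasons, counts as employed).
Unemployed = 11.06 + 2.27 = 13.33 million (jobless and actively searching, or on temporary layoff).
Labor force = 176.48 + 13.33 = 189.81 million.
Not in labor force = 13.77 + 16.92 + 3.86 + 34.91 = 69.46 million (those not working and not actively searching are outside the labor force — including those who want a job but have given up searching).
Civilian working-age population = 189.81 + 69.46 = 259.27 million.
Unemployment rate = 13.33 / 189.81 = 7.02%.
Labor force participation rate = 189.81 / 259.27 = 73.21%.

Unemployment rate ≈ 7.02%; labor force participation rate ≈ 73.21%.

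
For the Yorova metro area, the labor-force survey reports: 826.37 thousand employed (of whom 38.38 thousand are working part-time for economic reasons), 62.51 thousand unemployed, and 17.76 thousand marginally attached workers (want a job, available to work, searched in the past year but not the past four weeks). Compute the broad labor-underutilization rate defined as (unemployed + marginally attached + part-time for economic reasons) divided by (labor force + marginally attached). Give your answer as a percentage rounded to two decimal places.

Labor force = 826.37 + 62.51 = 888.88 thousand.
Numerator = 62.51 + 17.76 + 38.38 = 118.65 thousand.
Denominator = 888.88 + 17.76 = 906.64 thousand.
Broad rate = 118.65 / 906.64 = 13.09%.

Broad underutilization rate ≈ 13.09%.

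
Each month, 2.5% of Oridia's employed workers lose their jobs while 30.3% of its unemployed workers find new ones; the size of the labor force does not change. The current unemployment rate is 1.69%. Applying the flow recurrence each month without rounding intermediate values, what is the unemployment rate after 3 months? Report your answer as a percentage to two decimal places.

Unemployment rate after three months ≈ 5.82%.

With a fixed labor force, u_{t+1} = u_t + s·(1−u_t) − f·u_t = u_t·(1−s−f) + s.
Here 1−s−f = 0.672 and s = 0.025.
u_1 = 0.016900 × 0.672 + 0.025 = 0.036357.
u_2 = 0.036357 × 0.672 + 0.025 = 0.049432.
u_3 = 0.049432 × 0.672 + 0.025 = 0.058218.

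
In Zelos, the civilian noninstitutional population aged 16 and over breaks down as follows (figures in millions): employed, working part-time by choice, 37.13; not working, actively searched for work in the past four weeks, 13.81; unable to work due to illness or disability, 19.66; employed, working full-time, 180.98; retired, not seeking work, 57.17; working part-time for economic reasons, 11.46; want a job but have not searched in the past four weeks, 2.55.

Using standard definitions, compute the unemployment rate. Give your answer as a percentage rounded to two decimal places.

Employed = 37.13 + 180.98 + 11.46 = 229.57 million (anyone who worked, including part-time for economic reasons, counts as employed).
Unemployed = 13.81 million.
Labor force = 229.57 + 13.81 = 243.38 million.
Unemployment rate = 13.81 / 243.38 = 5.67%.

Unemployment rate ≈ 5.67%.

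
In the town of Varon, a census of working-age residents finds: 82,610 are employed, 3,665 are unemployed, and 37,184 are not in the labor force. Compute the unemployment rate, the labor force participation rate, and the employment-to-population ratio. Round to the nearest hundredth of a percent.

Unemployment rate ≈ 4.25%; labor force participation rate ≈ 69.88%; employment-population ratio ≈ 66.91%.

Labor force = employed + unemployed = 82,610 + 3,665 = 86,275.
Working-age population = 86,275 + 37,184 = 123,459.
Unemployment rate = 3,665 / 86,275 = 4.25%.
Labor force participation rate = 86,275 / 123,459 = 69.88%.
Employment-population ratio = 82,610 / 123,459 = 66.91%.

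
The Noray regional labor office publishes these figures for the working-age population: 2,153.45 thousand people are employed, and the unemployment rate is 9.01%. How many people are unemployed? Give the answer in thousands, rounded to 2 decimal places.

About 213.24 thousand are unemployed.

Let U be the number unemployed. The labor force is E + U, and U/(E+U) = 0.0901.
So U = 0.0901 × 2,153.45 / (1 − 0.0901) = 194.0258 / 0.9099 ≈ 213.24 thousand.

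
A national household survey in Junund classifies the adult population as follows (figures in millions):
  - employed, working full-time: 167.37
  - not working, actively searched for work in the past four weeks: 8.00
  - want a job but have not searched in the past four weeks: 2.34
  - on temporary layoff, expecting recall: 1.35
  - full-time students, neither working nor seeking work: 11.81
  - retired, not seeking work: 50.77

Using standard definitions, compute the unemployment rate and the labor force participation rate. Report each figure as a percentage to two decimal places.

Employed = 167.37 million.
Unemployed = 8.00 + 1.35 = 9.35 million (jobless and actively searching, or on temporary layoff).
Labor force = 167.37 + 9.35 = 176.72 million.
Not in labor force = 2.34 + 11.81 + 50.77 = 64.92 million (those not working and not actively searching are outside the labor force — including those who want a job but have given up searching).
Civilian working-age population = 176.72 + 64.92 = 241.64 million.
Unemployment rate = 9.35 / 176.72 = 5.29%.
Labor force participation rate = 176.72 / 241.64 = 73.13%.

Unemployment rate ≈ 5.29%; labor force participation rate ≈ 73.13%.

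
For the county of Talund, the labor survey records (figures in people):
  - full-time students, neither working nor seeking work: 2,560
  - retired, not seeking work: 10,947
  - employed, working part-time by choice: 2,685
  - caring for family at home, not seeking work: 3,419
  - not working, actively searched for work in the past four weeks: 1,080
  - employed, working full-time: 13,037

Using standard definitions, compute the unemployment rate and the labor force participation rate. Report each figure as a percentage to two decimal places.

Unemployment rate ≈ 6.43%; labor force participation rate ≈ 49.82%.

Employed = 2,685 + 13,037 = 15,722.
Unemployed = 1,080.
Labor force = 15,722 + 1,080 = 16,802.
Not in labor force = 2,560 + 10,947 + 3,419 = 16,926 (those not working and not actively searching are outside the labor force).
Civilian working-age population = 16,802 + 16,926 = 33,728.
Unemployment rate = 1,080 / 16,802 = 6.43%.
Labor force participation rate = 16,802 / 33,728 = 49.82%.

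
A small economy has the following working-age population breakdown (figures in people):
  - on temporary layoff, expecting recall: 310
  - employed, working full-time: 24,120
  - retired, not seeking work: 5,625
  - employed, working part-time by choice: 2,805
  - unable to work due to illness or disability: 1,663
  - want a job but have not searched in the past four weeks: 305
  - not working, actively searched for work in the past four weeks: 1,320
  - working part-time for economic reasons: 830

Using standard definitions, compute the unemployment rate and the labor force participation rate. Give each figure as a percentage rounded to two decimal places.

Unemployment rate ≈ 5.55%; labor force participation rate ≈ 79.47%.

Employed = 24,120 + 2,805 + 830 = 27,755 (anyone who worked, including part-time for economic reasons, counts as employed).
Unemployed = 310 + 1,320 = 1,630 (jobless and actively searching, or on temporary layoff).
Labor force = 27,755 + 1,630 = 29,385.
Not in labor force = 5,625 + 1,663 + 305 = 7,593 (those not working and not actively searching are outside the labor force — including those who want a job but have given up searching).
Civilian working-age population = 29,385 + 7,593 = 36,978.
Unemployment rate = 1,630 / 29,385 = 5.55%.
Labor force participation rate = 29,385 / 36,978 = 79.47%.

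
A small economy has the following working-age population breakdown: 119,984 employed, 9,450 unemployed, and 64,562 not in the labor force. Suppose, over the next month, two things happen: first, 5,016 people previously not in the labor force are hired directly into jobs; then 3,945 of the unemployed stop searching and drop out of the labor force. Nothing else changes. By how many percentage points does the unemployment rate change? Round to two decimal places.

Initially, labor force = 119,984 + 9,450 = 129,434, so u = 9,450/129,434 = 7.30%.
After the first change, employed and labor force both rise by 5,016; unemployed unchanged → E = 125,000, U = 9,450, labor force = 134,450.
After the second change, unemployed and labor force both fall by 3,945 → E = 125,000, U = 5,505, labor force = 130,505.
New unemployment rate = 5,505 / 130,505 = 4.22%.
Change = 4.22% − 7.30% = −3.08 percentage points.

The unemployment rate changes by −3.08 percentage points.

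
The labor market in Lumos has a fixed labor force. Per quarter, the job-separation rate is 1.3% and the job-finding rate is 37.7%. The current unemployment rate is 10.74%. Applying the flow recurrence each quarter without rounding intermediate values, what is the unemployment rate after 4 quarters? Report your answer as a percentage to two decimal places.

With a fixed labor force, u_{t+1} = u_t + s·(1−u_t) − f·u_t = u_t·(1−s−f) + s.
Here 1−s−f = 0.610 and s = 0.013.
u_1 = 0.107400 × 0.610 + 0.013 = 0.078514.
u_2 = 0.078514 × 0.610 + 0.013 = 0.060894.
u_3 = 0.060894 × 0.610 + 0.013 = 0.050145.
u_4 = 0.050145 × 0.610 + 0.013 = 0.043588.

Unemployment rate after four quarters ≈ 4.36%.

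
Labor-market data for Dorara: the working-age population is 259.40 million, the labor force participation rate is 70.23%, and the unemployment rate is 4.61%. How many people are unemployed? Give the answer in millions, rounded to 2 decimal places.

About 8.40 million are unemployed.

Labor force = 0.7023 × 259.40 = 182.18 million.
Unemployed = 0.0461 × 182.18 ≈ 8.40 million.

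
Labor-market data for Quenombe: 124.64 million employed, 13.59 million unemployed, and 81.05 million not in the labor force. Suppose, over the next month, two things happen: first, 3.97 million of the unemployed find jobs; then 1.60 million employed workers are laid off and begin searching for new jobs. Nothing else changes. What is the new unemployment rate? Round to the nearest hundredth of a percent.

Initially, labor force = 124.64 + 13.59 = 138.23 million, so u = 13.59/138.23 = 9.83%.
After the first change, unemployed falls and employed rises by 3.97; labor force unchanged → E = 128.61, U = 9.62, labor force = 138.23 million.
After the second change, employed falls and unemployed rises by 1.60; labor force unchanged → E = 127.01, U = 11.22, labor force = 138.23 million.
New unemployment rate = 11.22 / 138.23 = 8.12%.

New unemployment rate ≈ 8.12%.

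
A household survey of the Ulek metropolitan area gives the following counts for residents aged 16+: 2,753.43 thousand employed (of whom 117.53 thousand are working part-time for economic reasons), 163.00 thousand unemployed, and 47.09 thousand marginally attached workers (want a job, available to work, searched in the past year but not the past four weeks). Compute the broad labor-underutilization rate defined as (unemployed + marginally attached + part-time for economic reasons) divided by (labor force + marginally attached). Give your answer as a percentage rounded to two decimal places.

Labor force = 2,753.43 + 163.00 = 2,916.43 thousand.
Numerator = 163.00 + 47.09 + 117.53 = 327.62 thousand.
Denominator = 2,916.43 + 47.09 = 2,963.52 thousand.
Broad rate = 327.62 / 2,963.52 = 11.06%.

Broad underutilization rate ≈ 11.06%.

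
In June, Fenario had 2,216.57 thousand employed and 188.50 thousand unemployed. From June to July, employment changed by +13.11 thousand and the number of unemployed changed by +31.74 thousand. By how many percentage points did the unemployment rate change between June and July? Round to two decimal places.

June: labor force = 2,216.57 + 188.50 = 2,405.07; u = 188.50/2,405.07 = 7.84%.
July: labor force = 2,229.68 + 220.24 = 2,449.92; u = 220.24/2,449.92 = 8.99%.
Change = 8.99% − 7.84% = +1.15 pp.

The unemployment rate changed by +1.15 percentage points.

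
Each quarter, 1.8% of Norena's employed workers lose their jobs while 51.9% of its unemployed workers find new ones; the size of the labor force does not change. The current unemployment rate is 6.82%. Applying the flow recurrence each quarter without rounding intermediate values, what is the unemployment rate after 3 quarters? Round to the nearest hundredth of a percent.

With a fixed labor force, u_{t+1} = u_t + s·(1−u_t) − f·u_t = u_t·(1−s−f) + s.
Here 1−s−f = 0.463 and s = 0.018.
u_1 = 0.068200 × 0.463 + 0.018 = 0.049577.
u_2 = 0.049577 × 0.463 + 0.018 = 0.040954.
u_3 = 0.040954 × 0.463 + 0.018 = 0.036962.

Unemployment rate after three quarters ≈ 3.70%.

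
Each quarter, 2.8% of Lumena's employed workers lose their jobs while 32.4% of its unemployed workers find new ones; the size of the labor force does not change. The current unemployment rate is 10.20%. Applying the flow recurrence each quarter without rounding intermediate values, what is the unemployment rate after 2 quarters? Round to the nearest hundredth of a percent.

Unemployment rate after two quarters ≈ 8.90%.

With a fixed labor force, u_{t+1} = u_t + s·(1−u_t) − f·u_t = u_t·(1−s−f) + s.
Here 1−s−f = 0.648 and s = 0.028.
u_1 = 0.102000 × 0.648 + 0.028 = 0.094096.
u_2 = 0.094096 × 0.648 + 0.028 = 0.088974.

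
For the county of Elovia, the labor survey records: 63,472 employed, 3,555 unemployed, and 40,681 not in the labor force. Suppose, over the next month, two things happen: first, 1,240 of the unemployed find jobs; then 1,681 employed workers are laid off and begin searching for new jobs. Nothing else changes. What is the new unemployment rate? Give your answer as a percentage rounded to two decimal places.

Initially, labor force = 63,472 + 3,555 = 67,027, so u = 3,555/67,027 = 5.30%.
After the first change, unemployed falls and employed rises by 1,240; labor force unchanged → E = 64,712, U = 2,315, labor force = 67,027.
After the second change, employed falls and unemployed rises by 1,681; labor force unchanged → E = 63,031, U = 3,996, labor force = 67,027.
New unemployment rate = 3,996 / 67,027 = 5.96%.

New unemployment rate ≈ 5.96%.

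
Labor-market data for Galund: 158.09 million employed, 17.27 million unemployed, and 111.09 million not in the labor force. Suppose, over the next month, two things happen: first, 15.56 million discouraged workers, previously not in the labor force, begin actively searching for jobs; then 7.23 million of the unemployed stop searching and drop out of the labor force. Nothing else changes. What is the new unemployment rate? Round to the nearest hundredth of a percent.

Initially, labor force = 158.09 + 17.27 = 175.36 million, so u = 17.27/175.36 = 9.85%.
After the first change, unemployed and labor force both rise by 15.56 → E = 158.09, U = 32.83, labor force = 190.92 million.
After the second change, unemployed and labor force both fall by 7.23 → E = 158.09, U = 25.60, labor force = 183.69 million.
New unemployment rate = 25.60 / 183.69 = 13.94%.

New unemployment rate ≈ 13.94%.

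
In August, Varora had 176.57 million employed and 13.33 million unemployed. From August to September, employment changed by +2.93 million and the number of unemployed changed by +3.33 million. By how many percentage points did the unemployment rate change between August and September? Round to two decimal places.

August: labor force = 176.57 + 13.33 = 189.90; u = 13.33/189.90 = 7.02%.
September: labor force = 179.50 + 16.66 = 196.16; u = 16.66/196.16 = 8.49%.
Change = 8.49% − 7.02% = +1.47 pp.

The unemployment rate changed by +1.47 percentage points.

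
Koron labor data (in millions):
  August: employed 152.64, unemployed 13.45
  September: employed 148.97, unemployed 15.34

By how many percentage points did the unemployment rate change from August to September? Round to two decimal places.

The unemployment rate changed by +1.24 percentage points.

August: labor force = 152.64 + 13.45 = 166.09; u = 13.45/166.09 = 8.10%.
September: labor force = 148.97 + 15.34 = 164.31; u = 15.34/164.31 = 9.34%.
Change = 9.34% − 8.10% = +1.24 pp.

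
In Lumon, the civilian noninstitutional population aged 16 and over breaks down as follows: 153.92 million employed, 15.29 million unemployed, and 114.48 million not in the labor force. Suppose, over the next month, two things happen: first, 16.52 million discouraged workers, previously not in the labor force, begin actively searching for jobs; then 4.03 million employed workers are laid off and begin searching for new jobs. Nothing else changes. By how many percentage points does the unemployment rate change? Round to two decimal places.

Initially, labor force = 153.92 + 15.29 = 169.21 million, so u = 15.29/169.21 = 9.04%.
After the first change, unemployed and labor force both rise by 16.52 → E = 153.92, U = 31.81, labor force = 185.73 million.
After the second change, employed falls and unemployed rises by 4.03; labor force unchanged → E = 149.89, U = 35.84, labor force = 185.73 million.
New unemployment rate = 35.84 / 185.73 = 19.30%.
Change = 19.30% − 9.04% = +10.26 percentage points.

The unemployment rate changes by +10.26 percentage points.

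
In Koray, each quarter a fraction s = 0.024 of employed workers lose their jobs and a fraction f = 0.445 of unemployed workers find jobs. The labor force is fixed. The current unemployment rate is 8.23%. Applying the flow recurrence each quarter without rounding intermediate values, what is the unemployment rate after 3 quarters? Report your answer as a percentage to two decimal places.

Unemployment rate after three quarters ≈ 5.58%.

With a fixed labor force, u_{t+1} = u_t + s·(1−u_t) − f·u_t = u_t·(1−s−f) + s.
Here 1−s−f = 0.531 and s = 0.024.
u_1 = 0.082300 × 0.531 + 0.024 = 0.067701.
u_2 = 0.067701 × 0.531 + 0.024 = 0.059949.
u_3 = 0.059949 × 0.531 + 0.024 = 0.055833.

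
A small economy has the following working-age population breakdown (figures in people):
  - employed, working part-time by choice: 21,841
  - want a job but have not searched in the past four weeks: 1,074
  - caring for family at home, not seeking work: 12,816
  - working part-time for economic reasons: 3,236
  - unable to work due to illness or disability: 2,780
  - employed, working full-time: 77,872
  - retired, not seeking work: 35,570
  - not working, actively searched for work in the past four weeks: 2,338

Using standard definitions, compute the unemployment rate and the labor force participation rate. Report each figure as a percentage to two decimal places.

Employed = 21,841 + 3,236 + 77,872 = 102,949 (anyone who worked, including part-time for economic reasons, counts as employed).
Unemployed = 2,338.
Labor force = 102,949 + 2,338 = 105,287.
Not in labor force = 1,074 + 12,816 + 2,780 + 35,570 = 52,240 (those not working and not actively searching are outside the labor force — including those who want a job but have given up searching).
Civilian working-age population = 105,287 + 52,240 = 157,527.
Unemployment rate = 2,338 / 105,287 = 2.22%.
Labor force participation rate = 105,287 / 157,527 = 66.84%.

Unemployment rate ≈ 2.22%; labor force participation rate ≈ 66.84%.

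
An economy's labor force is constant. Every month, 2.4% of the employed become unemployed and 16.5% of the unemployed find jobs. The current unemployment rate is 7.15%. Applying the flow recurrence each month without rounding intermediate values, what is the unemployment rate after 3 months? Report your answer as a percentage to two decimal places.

Unemployment rate after three months ≈ 9.74%.

With a fixed labor force, u_{t+1} = u_t + s·(1−u_t) − f·u_t = u_t·(1−s−f) + s.
Here 1−s−f = 0.811 and s = 0.024.
u_1 = 0.071500 × 0.811 + 0.024 = 0.081986.
u_2 = 0.081986 × 0.811 + 0.024 = 0.090491.
u_3 = 0.090491 × 0.811 + 0.024 = 0.097388.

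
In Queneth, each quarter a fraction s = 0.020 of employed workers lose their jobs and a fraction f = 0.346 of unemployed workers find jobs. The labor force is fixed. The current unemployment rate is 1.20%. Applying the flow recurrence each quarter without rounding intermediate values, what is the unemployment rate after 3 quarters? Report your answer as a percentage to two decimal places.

Unemployment rate after three quarters ≈ 4.38%.

With a fixed labor force, u_{t+1} = u_t + s·(1−u_t) − f·u_t = u_t·(1−s−f) + s.
Here 1−s−f = 0.634 and s = 0.020.
u_1 = 0.012000 × 0.634 + 0.020 = 0.027608.
u_2 = 0.027608 × 0.634 + 0.020 = 0.037503.
u_3 = 0.037503 × 0.634 + 0.020 = 0.043777.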